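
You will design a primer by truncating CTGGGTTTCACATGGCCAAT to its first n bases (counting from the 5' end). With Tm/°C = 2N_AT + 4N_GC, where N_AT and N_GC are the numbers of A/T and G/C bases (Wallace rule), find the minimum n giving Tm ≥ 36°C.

n = 12

First 11 bases: CTGGGTTTCAC → Tm = 34°C (< 36°C)
First 12 bases: CTGGGTTTCACA → Tm = 36°C (≥ 36°C)
Each additional base adds 2°C (A/T) or 4°C (G/C), so Tm is non-decreasing in n; n = 12 is the first length to reach 36°C.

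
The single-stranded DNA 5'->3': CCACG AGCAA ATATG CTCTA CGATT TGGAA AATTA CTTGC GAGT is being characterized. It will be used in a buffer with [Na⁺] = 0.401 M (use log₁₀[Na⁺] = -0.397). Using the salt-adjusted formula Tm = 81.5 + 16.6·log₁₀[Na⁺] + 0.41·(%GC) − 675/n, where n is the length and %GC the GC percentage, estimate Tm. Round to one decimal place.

Length n = 44. Scanning the sequence gives G=9, T=12, A=14, C=9.
G+C = 18, so %GC = 18/44 × 100 = 40.909%
Salt term: 16.6 × (-0.397) = -6.59
GC term: 0.41 × 40.909 = 16.773; length term: −675/44 = −15.341
Tm = 81.5 + (-6.59) + 16.773 − 15.341 = 76.342 → 76.3°C

76.3°C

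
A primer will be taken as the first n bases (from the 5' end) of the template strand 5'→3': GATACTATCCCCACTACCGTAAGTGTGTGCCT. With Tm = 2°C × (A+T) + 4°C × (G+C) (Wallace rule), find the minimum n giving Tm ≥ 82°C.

n = 28

First 27 bases: GATACTATCCCCACTACCGTAAGTGTG → Tm = 80°C (< 82°C)
First 28 bases: GATACTATCCCCACTACCGTAAGTGTGT → Tm = 82°C (≥ 82°C)
Since every base adds ≥2°C, Tm only increases with n, so the threshold is first crossed at n = 28.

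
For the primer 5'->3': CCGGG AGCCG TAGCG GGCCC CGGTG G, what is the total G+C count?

22

Base counts: A=2, G=13, C=9, T=2
Total G or C: 13 + 9 = 22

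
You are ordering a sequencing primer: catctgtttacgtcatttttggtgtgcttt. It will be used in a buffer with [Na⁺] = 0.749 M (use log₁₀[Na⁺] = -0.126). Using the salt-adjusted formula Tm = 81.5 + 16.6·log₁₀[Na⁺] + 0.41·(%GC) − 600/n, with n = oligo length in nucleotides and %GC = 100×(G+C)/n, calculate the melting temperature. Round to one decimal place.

Length n = 30. Base counts: C=5, A=3, T=16, G=6
G+C = 11, so %GC = 11/30 × 100 = 36.667%
Salt term: 16.6 × (-0.126) = -2.092
GC term: 0.41 × 36.667 = 15.033; length term: −600/30 = −20
Tm = 81.5 + (-2.092) + 15.033 − 20 = 74.441 → 74.4°C

74.4°C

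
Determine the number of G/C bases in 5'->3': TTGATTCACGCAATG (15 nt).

6

T=5, C=3, A=4, G=3
G+C = 3 + 3 = 6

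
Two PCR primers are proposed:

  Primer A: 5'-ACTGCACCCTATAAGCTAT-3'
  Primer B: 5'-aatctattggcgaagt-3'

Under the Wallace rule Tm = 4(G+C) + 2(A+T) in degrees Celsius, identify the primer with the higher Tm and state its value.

Primer A: A+T=11, G+C=8 → Tm = 2(11)+4(8) = 54°C
Primer B: A+T=10, G+C=6 → Tm = 2(10)+4(6) = 44°C
54°C vs 44°C → primer A is higher.

Primer A, 54°C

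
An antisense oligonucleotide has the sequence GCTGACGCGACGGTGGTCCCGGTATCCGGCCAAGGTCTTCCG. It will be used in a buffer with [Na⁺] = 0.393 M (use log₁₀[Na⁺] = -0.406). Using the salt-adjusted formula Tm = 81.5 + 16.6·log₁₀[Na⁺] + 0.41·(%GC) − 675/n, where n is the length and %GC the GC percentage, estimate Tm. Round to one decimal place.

Length n = 42. A=5, C=14, T=8, G=15
G+C = 29, so %GC = 29/42 × 100 = 69.048%
Salt term: 16.6 × (-0.406) = -6.74
GC term: 0.41 × 69.048 = 28.31; length term: −675/42 = −16.071
Tm = 81.5 + (-6.74) + 28.31 − 16.071 = 86.999 → 87.0°C

87.0°C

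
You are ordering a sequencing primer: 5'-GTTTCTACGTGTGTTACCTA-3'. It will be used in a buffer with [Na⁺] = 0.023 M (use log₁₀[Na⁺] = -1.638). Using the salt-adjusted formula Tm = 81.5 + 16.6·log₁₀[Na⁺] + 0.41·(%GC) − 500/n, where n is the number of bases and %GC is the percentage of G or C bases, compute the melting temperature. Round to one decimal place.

45.7°C

Length n = 20. Counting bases: T=9, G=4, A=3, C=4
G+C = 8, so %GC = 8/20 × 100 = 40%
Salt term: 16.6 × (-1.638) = -27.191
GC term: 0.41 × 40 = 16.4; length term: −500/20 = −25
Tm = 81.5 + (-27.191) + 16.4 − 25 = 45.709 → 45.7°C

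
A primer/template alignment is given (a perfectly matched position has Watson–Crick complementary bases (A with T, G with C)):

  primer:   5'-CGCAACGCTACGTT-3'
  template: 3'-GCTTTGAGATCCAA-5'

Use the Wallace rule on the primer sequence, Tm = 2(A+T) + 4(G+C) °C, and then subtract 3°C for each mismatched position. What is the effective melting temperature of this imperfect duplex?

Primer base counts: A=3, T=3, G=3, C=5 → A+T=6, G+C=8
Perfect-match Tm = 2(6) + 4(8) = 12 + 32 = 44°C
Mismatches (positions where the bases are not complementary): 3 (at positions 3, 7, 11)
Effective Tm = 44 − 3×3 = 44 − 9 = 35°C

35°C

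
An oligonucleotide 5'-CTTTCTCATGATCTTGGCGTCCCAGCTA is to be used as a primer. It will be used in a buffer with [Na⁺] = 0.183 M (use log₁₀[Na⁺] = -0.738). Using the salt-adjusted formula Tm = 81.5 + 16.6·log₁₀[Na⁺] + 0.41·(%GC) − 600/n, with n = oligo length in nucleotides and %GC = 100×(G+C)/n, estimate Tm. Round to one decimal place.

Length n = 28. Scanning the sequence gives G=5, A=4, T=10, C=9.
G+C = 14, so %GC = 14/28 × 100 = 50%
Salt term: 16.6 × (-0.738) = -12.251
GC term: 0.41 × 50 = 20.5; length term: −600/28 = −21.429
Tm = 81.5 + (-12.251) + 20.5 − 21.429 = 68.32 → 68.3°C

68.3°C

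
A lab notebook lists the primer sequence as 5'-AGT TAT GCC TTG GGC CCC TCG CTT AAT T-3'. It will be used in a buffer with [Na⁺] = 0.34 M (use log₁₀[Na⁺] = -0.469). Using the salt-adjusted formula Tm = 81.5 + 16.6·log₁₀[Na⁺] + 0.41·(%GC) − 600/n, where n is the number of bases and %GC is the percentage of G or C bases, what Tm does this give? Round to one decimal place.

72.8°C

Length n = 28. Base counts: T=10, C=8, A=4, G=6
G+C = 14, so %GC = 14/28 × 100 = 50%
Salt term: 16.6 × (-0.469) = -7.785
GC term: 0.41 × 50 = 20.5; length term: −600/28 = −21.429
Tm = 81.5 + (-7.785) + 20.5 − 21.429 = 72.786 → 72.8°C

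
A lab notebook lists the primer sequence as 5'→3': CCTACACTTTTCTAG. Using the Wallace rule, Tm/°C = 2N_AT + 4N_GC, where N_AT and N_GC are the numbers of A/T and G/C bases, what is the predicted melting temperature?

42°C

Scanning the sequence gives C=5, G=1, T=6, A=3.
So N_AT = 9 and N_GC = 6.
Tm = 2(9) + 4(6) = 18 + 24 = 42°C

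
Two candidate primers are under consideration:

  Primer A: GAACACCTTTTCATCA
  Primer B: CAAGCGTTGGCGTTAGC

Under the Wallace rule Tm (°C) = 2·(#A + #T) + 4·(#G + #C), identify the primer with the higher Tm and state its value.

Primer A: A+T=10, G+C=6 → Tm = 2(10)+4(6) = 44°C
Primer B: A+T=7, G+C=10 → Tm = 2(7)+4(10) = 54°C
44°C vs 54°C → primer B is higher.

Primer B, 54°C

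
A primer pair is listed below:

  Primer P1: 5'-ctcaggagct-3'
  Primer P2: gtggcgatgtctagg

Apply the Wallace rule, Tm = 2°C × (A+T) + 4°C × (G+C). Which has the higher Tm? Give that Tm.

Primer P1: A+T=4, G+C=6 → Tm = 2(4)+4(6) = 32°C
Primer P2: A+T=6, G+C=9 → Tm = 2(6)+4(9) = 48°C
32°C vs 48°C → primer P2 is higher.

Primer P2, 48°C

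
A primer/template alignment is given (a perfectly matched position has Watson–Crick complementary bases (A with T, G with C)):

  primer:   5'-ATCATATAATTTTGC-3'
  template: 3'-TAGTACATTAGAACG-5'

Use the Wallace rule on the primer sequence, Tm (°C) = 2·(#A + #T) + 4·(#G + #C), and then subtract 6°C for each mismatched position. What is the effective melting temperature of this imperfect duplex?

24°C

Primer base counts: A=5, T=7, G=1, C=2 → A+T=12, G+C=3
Perfect-match Tm = 2(12) + 4(3) = 24 + 12 = 36°C
Mismatches (positions where the bases are not complementary): 2 (at positions 6, 11)
Effective Tm = 36 − 2×6 = 36 − 12 = 24°C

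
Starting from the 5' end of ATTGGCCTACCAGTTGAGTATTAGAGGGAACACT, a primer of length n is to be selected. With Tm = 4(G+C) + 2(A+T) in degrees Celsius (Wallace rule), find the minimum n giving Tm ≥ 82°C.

First 27 bases: ATTGGCCTACCAGTTGAGTATTAGAGG → Tm = 78°C (< 82°C)
First 28 bases: ATTGGCCTACCAGTTGAGTATTAGAGGG → Tm = 82°C (≥ 82°C)
Each additional base adds 2°C (A/T) or 4°C (G/C), so Tm is non-decreasing in n; n = 28 is the first length to reach 82°C.

n = 28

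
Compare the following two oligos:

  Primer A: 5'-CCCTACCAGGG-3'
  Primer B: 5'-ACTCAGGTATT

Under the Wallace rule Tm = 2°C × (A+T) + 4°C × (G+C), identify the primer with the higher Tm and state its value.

Primer A: A+T=3, G+C=8 → Tm = 2(3)+4(8) = 38°C
Primer B: A+T=7, G+C=4 → Tm = 2(7)+4(4) = 30°C
38°C vs 30°C → primer A is higher.

Primer A, 38°C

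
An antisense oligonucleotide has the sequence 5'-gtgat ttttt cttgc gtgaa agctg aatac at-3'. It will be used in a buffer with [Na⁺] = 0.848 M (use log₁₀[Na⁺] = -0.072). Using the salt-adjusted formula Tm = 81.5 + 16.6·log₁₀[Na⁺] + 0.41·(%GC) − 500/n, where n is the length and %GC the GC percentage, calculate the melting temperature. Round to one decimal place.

78.8°C

Length n = 32. Base counts: G=7, C=4, A=8, T=13
G+C = 11, so %GC = 11/32 × 100 = 34.375%
Salt term: 16.6 × (-0.072) = -1.195
GC term: 0.41 × 34.375 = 14.094; length term: −500/32 = −15.625
Tm = 81.5 + (-1.195) + 14.094 − 15.625 = 78.774 → 78.8°C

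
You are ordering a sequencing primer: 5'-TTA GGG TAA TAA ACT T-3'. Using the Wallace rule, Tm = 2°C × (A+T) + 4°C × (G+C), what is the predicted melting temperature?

40°C

Scanning the sequence gives A=6, T=6, C=1, G=3.
AT pairs contribute 12, GC pairs contribute 4.
Tm = 2(12) + 4(4) = 24 + 16 = 40°C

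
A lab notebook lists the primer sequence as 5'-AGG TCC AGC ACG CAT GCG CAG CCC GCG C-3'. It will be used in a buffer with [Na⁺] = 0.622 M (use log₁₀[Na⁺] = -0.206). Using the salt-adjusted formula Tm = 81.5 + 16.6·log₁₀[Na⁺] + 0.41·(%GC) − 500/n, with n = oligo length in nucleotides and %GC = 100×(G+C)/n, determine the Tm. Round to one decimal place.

91.0°C

Length n = 28. Scanning the sequence gives C=12, G=9, T=2, A=5.
G+C = 21, so %GC = 21/28 × 100 = 75%
Salt term: 16.6 × (-0.206) = -3.42
GC term: 0.41 × 75 = 30.75; length term: −500/28 = −17.857
Tm = 81.5 + (-3.42) + 30.75 − 17.857 = 90.973 → 91.0°C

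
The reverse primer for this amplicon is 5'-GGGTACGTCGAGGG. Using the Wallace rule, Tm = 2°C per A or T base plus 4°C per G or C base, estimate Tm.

Scanning the sequence gives A=2, T=2, C=2, G=8.
AT pairs contribute 4, GC pairs contribute 10.
Tm = 2(4) + 4(10) = 8 + 40 = 48°C

48°C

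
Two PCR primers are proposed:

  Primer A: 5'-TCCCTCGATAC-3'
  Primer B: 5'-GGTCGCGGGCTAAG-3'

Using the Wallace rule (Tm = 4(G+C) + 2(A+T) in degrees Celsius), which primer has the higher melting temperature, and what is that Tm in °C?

Primer B, 48°C

Primer A: A+T=5, G+C=6 → Tm = 2(5)+4(6) = 34°C
Primer B: A+T=4, G+C=10 → Tm = 2(4)+4(10) = 48°C
34°C vs 48°C → primer B is higher.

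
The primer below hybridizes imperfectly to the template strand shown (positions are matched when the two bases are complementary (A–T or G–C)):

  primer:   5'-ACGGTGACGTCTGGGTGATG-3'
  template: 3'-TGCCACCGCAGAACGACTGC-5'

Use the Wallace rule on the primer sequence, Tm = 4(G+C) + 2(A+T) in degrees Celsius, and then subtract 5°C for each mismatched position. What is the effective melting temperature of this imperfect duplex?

44°C

Primer base counts: A=3, T=5, G=9, C=3 → A+T=8, G+C=12
Perfect-match Tm = 2(8) + 4(12) = 16 + 48 = 64°C
Mismatches (positions where the bases are not complementary): 4 (at positions 7, 13, 15, 19)
Effective Tm = 64 − 4×5 = 64 − 20 = 44°C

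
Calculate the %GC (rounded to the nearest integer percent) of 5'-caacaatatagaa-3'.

23%

Counting bases: C=2, A=8, G=1, T=2
G+C = 1 + 2 = 3 out of 13 bases
%GC = 3/13 × 100 = 23.08% ≈ 23%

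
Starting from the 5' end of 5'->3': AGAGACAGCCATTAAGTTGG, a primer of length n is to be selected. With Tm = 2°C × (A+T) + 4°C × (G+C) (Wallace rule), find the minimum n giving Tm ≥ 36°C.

First 11 bases: AGAGACAGCCA → Tm = 34°C (< 36°C)
First 12 bases: AGAGACAGCCAT → Tm = 36°C (≥ 36°C)
Each additional base adds 2°C (A/T) or 4°C (G/C), so Tm is non-decreasing in n; n = 12 is the first length to reach 36°C.

n = 12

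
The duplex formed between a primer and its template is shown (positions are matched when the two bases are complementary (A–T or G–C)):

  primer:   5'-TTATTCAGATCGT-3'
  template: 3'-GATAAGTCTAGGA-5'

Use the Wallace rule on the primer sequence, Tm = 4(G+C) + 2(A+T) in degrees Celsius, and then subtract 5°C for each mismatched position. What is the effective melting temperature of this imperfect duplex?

24°C

Primer base counts: A=3, T=6, G=2, C=2 → A+T=9, G+C=4
Perfect-match Tm = 2(9) + 4(4) = 18 + 16 = 34°C
Mismatches (positions where the bases are not complementary): 2 (at positions 1, 12)
Effective Tm = 34 − 2×5 = 34 − 10 = 24°C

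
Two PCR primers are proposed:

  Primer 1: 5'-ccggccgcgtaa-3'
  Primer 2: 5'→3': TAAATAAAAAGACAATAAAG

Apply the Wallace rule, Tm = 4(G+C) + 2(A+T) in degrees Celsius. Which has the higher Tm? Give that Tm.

Primer 1: A+T=3, G+C=9 → Tm = 2(3)+4(9) = 42°C
Primer 2: A+T=17, G+C=3 → Tm = 2(17)+4(3) = 46°C
42°C vs 46°C → primer 2 is higher.

Primer 2, 46°C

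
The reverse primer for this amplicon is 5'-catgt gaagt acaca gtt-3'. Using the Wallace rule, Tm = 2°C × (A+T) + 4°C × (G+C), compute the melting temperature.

Counting bases: G=4, C=3, T=5, A=6
A+T = 11, G+C = 7
Tm = 4·7 + 2·11 = 28 + 22 = 50°C

50°C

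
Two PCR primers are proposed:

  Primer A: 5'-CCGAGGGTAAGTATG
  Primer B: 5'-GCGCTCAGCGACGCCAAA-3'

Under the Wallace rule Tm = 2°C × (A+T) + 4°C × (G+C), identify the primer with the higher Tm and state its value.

Primer A: A+T=7, G+C=8 → Tm = 2(7)+4(8) = 46°C
Primer B: A+T=6, G+C=12 → Tm = 2(6)+4(12) = 60°C
46°C vs 60°C → primer B is higher.

Primer B, 60°C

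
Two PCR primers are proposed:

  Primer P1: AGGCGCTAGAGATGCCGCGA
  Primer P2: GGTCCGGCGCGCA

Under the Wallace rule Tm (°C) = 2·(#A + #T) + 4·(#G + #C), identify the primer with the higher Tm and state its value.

Primer P1: A+T=7, G+C=13 → Tm = 2(7)+4(13) = 66°C
Primer P2: A+T=2, G+C=11 → Tm = 2(2)+4(11) = 48°C
66°C vs 48°C → primer P1 is higher.

Primer P1, 66°C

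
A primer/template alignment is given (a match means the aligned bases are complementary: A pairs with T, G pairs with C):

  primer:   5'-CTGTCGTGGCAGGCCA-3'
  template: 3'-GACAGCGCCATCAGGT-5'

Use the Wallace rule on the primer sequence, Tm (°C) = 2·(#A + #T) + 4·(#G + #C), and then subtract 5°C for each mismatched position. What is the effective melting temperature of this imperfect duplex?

39°C

Primer base counts: A=2, T=3, G=6, C=5 → A+T=5, G+C=11
Perfect-match Tm = 2(5) + 4(11) = 10 + 44 = 54°C
Mismatches (positions where the bases are not complementary): 3 (at positions 7, 10, 13)
Effective Tm = 54 − 3×5 = 54 − 15 = 39°C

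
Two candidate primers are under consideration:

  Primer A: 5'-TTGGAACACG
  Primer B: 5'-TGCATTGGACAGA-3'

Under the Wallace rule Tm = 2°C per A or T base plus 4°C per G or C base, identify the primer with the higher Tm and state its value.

Primer B, 38°C

Primer A: A+T=5, G+C=5 → Tm = 2(5)+4(5) = 30°C
Primer B: A+T=7, G+C=6 → Tm = 2(7)+4(6) = 38°C
30°C vs 38°C → primer B is higher.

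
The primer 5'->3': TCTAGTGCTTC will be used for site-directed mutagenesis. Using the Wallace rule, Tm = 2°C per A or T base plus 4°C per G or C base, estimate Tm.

32°C

A=1, G=2, T=5, C=3
A+T = 6, G+C = 5
Tm = 4·5 + 2·6 = 20 + 12 = 32°C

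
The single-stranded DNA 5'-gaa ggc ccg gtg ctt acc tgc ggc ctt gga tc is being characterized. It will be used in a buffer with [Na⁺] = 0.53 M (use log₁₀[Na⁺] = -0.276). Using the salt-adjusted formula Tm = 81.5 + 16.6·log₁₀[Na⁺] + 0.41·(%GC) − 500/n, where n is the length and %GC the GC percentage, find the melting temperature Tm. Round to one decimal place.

Length n = 32. Counting bases: T=7, A=4, C=10, G=11
G+C = 21, so %GC = 21/32 × 100 = 65.625%
Salt term: 16.6 × (-0.276) = -4.582
GC term: 0.41 × 65.625 = 26.906; length term: −500/32 = −15.625
Tm = 81.5 + (-4.582) + 26.906 − 15.625 = 88.199 → 88.2°C

88.2°C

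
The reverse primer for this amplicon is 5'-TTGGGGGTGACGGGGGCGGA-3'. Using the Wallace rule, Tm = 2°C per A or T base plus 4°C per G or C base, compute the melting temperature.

Base counts: G=13, A=2, C=2, T=3
So N_AT = 5 and N_GC = 15.
Tm = 2(5) + 4(15) = 10 + 60 = 70°C

70°C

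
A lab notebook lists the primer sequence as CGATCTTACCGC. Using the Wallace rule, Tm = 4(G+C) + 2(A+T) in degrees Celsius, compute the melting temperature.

38°C

Counting bases: A=2, C=5, T=3, G=2
AT pairs contribute 5, GC pairs contribute 7.
Tm = 2(5) + 4(7) = 10 + 28 = 38°C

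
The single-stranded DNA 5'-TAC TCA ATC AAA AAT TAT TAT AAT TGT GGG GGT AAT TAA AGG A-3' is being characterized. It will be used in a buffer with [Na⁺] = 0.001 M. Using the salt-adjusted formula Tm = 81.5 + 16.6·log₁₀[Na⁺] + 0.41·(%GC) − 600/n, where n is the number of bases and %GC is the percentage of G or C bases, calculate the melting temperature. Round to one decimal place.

Length n = 43. Scanning the sequence gives T=14, C=3, A=18, G=8.
G+C = 11, so %GC = 11/43 × 100 = 25.581%
Salt term: 16.6 × (-3) = -49.8
GC term: 0.41 × 25.581 = 10.488; length term: −600/43 = −13.953
Tm = 81.5 + (-49.8) + 10.488 − 13.953 = 28.235 → 28.2°C

28.2°C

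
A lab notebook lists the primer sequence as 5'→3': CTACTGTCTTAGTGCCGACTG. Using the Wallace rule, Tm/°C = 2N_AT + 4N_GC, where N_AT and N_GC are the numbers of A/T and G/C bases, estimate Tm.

A=3, G=5, T=7, C=6
A+T = 10, G+C = 11
Tm = 2(10) + 4(11) = 20 + 44 = 64°C

64°C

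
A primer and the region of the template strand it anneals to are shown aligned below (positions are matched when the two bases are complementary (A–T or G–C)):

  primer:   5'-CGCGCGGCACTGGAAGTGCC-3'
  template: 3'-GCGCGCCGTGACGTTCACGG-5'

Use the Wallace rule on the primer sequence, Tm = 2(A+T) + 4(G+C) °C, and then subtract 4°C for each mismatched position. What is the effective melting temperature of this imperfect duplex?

66°C

Primer base counts: A=3, T=2, G=8, C=7 → A+T=5, G+C=15
Perfect-match Tm = 2(5) + 4(15) = 10 + 60 = 70°C
Mismatches (positions where the bases are not complementary): 1 (at position 13)
Effective Tm = 70 − 1×4 = 70 − 4 = 66°C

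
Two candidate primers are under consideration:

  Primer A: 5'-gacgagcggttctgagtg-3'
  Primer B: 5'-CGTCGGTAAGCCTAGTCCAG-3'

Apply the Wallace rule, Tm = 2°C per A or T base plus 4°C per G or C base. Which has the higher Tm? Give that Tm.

Primer B, 64°C

Primer A: A+T=7, G+C=11 → Tm = 2(7)+4(11) = 58°C
Primer B: A+T=8, G+C=12 → Tm = 2(8)+4(12) = 64°C
58°C vs 64°C → primer B is higher.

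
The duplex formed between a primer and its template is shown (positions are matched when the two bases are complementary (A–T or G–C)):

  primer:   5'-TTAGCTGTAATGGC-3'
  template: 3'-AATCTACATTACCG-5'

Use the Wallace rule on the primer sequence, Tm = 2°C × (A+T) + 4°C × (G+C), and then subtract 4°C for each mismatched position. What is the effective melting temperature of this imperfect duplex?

36°C

Primer base counts: A=3, T=5, G=4, C=2 → A+T=8, G+C=6
Perfect-match Tm = 2(8) + 4(6) = 16 + 24 = 40°C
Mismatches (positions where the bases are not complementary): 1 (at position 5)
Effective Tm = 40 − 1×4 = 40 − 4 = 36°C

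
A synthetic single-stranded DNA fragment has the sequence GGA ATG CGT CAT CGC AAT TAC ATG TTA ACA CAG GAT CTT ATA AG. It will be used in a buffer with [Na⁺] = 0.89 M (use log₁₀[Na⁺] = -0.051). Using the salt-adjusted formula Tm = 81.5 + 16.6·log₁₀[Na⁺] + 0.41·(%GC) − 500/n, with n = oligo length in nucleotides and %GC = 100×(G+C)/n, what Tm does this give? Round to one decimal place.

85.1°C

Length n = 44. Counting bases: C=8, T=12, G=9, A=15
G+C = 17, so %GC = 17/44 × 100 = 38.636%
Salt term: 16.6 × (-0.051) = -0.847
GC term: 0.41 × 38.636 = 15.841; length term: −500/44 = −11.364
Tm = 81.5 + (-0.847) + 15.841 − 11.364 = 85.13 → 85.1°C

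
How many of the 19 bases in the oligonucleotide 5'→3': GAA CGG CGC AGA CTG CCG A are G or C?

Counting bases: A=5, G=7, C=6, T=1
G+C = 7 + 6 = 13

13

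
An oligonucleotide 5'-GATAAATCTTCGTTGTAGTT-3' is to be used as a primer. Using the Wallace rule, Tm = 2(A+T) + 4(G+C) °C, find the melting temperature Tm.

52°C

Base counts: C=2, T=9, A=5, G=4
AT pairs contribute 14, GC pairs contribute 6.
Tm = 2(14) + 4(6) = 28 + 24 = 52°C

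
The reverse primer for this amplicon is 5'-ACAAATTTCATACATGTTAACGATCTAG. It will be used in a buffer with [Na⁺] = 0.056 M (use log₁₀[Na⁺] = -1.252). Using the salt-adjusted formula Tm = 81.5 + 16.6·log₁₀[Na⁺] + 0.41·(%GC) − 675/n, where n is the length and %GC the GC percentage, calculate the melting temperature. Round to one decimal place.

Length n = 28. Base counts: C=5, T=9, A=11, G=3
G+C = 8, so %GC = 8/28 × 100 = 28.571%
Salt term: 16.6 × (-1.252) = -20.783
GC term: 0.41 × 28.571 = 11.714; length term: −675/28 = −24.107
Tm = 81.5 + (-20.783) + 11.714 − 24.107 = 48.324 → 48.3°C

48.3°C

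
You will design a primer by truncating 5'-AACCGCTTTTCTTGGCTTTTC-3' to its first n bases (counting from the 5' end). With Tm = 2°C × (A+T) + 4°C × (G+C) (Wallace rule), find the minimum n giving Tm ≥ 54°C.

First 18 bases: AACCGCTTTTCTTGGCTT → Tm = 52°C (< 54°C)
First 19 bases: AACCGCTTTTCTTGGCTTT → Tm = 54°C (≥ 54°C)
Each additional base adds 2°C (A/T) or 4°C (G/C), so Tm is non-decreasing in n; n = 19 is the first length to reach 54°C.

n = 19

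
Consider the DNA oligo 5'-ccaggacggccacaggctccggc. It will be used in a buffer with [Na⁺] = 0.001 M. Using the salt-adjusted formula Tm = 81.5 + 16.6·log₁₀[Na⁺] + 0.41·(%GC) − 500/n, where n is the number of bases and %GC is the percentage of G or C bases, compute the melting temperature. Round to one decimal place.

Length n = 23. Counting bases: A=4, T=1, G=8, C=10
G+C = 18, so %GC = 18/23 × 100 = 78.261%
Salt term: 16.6 × (-3) = -49.8
GC term: 0.41 × 78.261 = 32.087; length term: −500/23 = −21.739
Tm = 81.5 + (-49.8) + 32.087 − 21.739 = 42.048 → 42.0°C

42.0°C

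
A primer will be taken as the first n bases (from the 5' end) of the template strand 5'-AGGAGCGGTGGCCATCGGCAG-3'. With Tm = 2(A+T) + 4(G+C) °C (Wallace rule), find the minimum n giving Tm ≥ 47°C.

First 13 bases: AGGAGCGGTGGCC → Tm = 46°C (< 47°C)
First 14 bases: AGGAGCGGTGGCCA → Tm = 48°C (≥ 47°C)
Each additional base adds 2°C (A/T) or 4°C (G/C), so Tm is non-decreasing in n; n = 14 is the first length to reach 47°C.

n = 14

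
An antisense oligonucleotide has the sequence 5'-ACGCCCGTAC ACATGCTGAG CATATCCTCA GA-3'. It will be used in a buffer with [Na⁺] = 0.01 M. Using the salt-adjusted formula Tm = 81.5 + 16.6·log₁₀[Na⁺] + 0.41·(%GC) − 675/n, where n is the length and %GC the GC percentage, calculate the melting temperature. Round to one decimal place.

49.0°C

Length n = 32. Base counts: C=11, G=6, A=9, T=6
G+C = 17, so %GC = 17/32 × 100 = 53.125%
Salt term: 16.6 × (-2) = -33.2
GC term: 0.41 × 53.125 = 21.781; length term: −675/32 = −21.094
Tm = 81.5 + (-33.2) + 21.781 − 21.094 = 48.987 → 49.0°C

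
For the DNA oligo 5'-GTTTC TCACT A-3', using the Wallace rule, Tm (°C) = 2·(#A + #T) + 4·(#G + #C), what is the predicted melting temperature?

30°C

A=2, T=5, C=3, G=1
AT pairs contribute 7, GC pairs contribute 4.
Tm = 4·4 + 2·7 = 16 + 14 = 30°C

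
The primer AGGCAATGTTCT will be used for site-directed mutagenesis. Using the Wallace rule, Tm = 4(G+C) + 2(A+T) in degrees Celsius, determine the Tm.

34°C

Base counts: G=3, T=4, C=2, A=3
AT pairs contribute 7, GC pairs contribute 5.
Tm = 2(7) + 4(5) = 14 + 20 = 34°C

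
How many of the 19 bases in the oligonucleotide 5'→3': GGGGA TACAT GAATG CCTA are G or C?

T=4, G=6, C=3, A=6
G+C = 6 + 3 = 9

9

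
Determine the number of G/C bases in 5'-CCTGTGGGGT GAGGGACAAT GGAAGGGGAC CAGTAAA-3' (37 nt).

Counting bases: T=5, G=16, C=5, A=11
Total G or C: 16 + 5 = 21

21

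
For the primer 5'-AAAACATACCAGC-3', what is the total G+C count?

5

Base counts: A=7, C=4, T=1, G=1
G+C = 1 + 4 = 5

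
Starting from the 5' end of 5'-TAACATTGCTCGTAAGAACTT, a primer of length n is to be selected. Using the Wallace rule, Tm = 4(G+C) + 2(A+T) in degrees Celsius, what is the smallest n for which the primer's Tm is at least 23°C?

n = 9

First 8 bases: TAACATTG → Tm = 20°C (< 23°C)
First 9 bases: TAACATTGC → Tm = 24°C (≥ 23°C)
Since every base adds ≥2°C, Tm only increases with n, so the threshold is first crossed at n = 9.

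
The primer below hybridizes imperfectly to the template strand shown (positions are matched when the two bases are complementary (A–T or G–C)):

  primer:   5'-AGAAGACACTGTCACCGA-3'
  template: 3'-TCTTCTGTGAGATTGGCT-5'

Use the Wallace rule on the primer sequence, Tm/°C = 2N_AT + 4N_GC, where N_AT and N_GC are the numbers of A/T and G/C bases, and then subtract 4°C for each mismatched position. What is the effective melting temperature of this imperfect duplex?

Primer base counts: A=7, T=2, G=4, C=5 → A+T=9, G+C=9
Perfect-match Tm = 2(9) + 4(9) = 18 + 36 = 54°C
Mismatches (positions where the bases are not complementary): 2 (at positions 11, 13)
Effective Tm = 54 − 2×4 = 54 − 8 = 46°C

46°C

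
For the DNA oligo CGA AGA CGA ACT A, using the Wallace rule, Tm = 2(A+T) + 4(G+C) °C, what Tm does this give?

Scanning the sequence gives A=6, G=3, C=3, T=1.
So N_AT = 7 and N_GC = 6.
Tm = 4·6 + 2·7 = 24 + 14 = 38°C

38°C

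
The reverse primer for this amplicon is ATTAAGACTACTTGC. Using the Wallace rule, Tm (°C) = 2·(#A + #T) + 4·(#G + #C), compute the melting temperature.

40°C

Base counts: C=3, T=5, G=2, A=5
A+T = 10, G+C = 5
Tm = 4·5 + 2·10 = 20 + 20 = 40°C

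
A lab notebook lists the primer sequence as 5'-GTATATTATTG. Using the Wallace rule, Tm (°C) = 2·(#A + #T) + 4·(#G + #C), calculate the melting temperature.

26°C

T=6, G=2, C=0, A=3
So N_AT = 9 and N_GC = 2.
Tm = 2(9) + 4(2) = 18 + 8 = 26°C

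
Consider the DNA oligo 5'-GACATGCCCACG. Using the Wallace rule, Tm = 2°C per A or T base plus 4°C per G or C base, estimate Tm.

Counting bases: C=5, T=1, G=3, A=3
A+T = 4, G+C = 8
Tm = 2×4 + 4×8 = 40°C

40°C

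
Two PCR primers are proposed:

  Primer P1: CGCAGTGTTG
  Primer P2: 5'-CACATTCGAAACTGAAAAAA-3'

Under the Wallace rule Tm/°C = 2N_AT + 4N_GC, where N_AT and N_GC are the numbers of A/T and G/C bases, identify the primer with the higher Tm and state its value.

Primer P1: A+T=4, G+C=6 → Tm = 2(4)+4(6) = 32°C
Primer P2: A+T=14, G+C=6 → Tm = 2(14)+4(6) = 52°C
32°C vs 52°C → primer P2 is higher.

Primer P2, 52°C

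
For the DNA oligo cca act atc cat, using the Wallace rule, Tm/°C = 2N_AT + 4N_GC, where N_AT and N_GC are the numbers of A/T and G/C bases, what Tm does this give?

A=4, G=0, T=3, C=5
So N_AT = 7 and N_GC = 5.
Tm = 2×7 + 4×5 = 34°C

34°C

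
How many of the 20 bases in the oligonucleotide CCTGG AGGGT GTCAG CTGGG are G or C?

14

Scanning the sequence gives G=10, C=4, A=2, T=4.
G+C = 10 + 4 = 14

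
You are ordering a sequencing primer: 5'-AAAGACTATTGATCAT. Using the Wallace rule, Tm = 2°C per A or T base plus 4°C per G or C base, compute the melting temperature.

Scanning the sequence gives G=2, T=5, A=7, C=2.
AT pairs contribute 12, GC pairs contribute 4.
Tm = 2×12 + 4×4 = 40°C

40°C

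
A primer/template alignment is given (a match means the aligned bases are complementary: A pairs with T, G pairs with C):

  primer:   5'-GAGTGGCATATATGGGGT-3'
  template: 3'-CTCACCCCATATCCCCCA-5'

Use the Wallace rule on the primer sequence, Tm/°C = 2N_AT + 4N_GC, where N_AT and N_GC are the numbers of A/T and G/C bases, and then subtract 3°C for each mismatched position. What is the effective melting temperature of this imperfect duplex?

45°C

Primer base counts: A=4, T=5, G=8, C=1 → A+T=9, G+C=9
Perfect-match Tm = 2(9) + 4(9) = 18 + 36 = 54°C
Mismatches (positions where the bases are not complementary): 3 (at positions 7, 8, 13)
Effective Tm = 54 − 3×3 = 54 − 9 = 45°C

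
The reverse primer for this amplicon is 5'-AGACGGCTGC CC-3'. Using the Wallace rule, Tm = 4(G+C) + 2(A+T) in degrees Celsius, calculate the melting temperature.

Scanning the sequence gives C=5, T=1, A=2, G=4.
A+T = 3, G+C = 9
Tm = 2(3) + 4(9) = 6 + 36 = 42°C

42°C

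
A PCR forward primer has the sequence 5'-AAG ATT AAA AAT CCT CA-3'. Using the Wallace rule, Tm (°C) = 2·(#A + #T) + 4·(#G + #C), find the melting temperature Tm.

42°C

Counting bases: A=9, G=1, T=4, C=3
AT pairs contribute 13, GC pairs contribute 4.
Tm = 4·4 + 2·13 = 16 + 26 = 42°C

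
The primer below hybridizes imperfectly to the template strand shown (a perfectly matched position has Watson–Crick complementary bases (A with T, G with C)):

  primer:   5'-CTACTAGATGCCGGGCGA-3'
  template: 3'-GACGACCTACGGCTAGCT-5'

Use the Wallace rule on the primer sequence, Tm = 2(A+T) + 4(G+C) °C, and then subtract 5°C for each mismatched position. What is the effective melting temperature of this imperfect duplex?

38°C

Primer base counts: A=4, T=3, G=6, C=5 → A+T=7, G+C=11
Perfect-match Tm = 2(7) + 4(11) = 14 + 44 = 58°C
Mismatches (positions where the bases are not complementary): 4 (at positions 3, 6, 14, 15)
Effective Tm = 58 − 4×5 = 58 − 20 = 38°C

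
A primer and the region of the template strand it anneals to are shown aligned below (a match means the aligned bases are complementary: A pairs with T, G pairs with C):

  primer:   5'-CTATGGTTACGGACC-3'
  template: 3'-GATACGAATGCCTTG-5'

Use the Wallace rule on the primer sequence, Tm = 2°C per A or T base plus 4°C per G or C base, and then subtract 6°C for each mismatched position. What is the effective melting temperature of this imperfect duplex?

34°C

Primer base counts: A=3, T=4, G=4, C=4 → A+T=7, G+C=8
Perfect-match Tm = 2(7) + 4(8) = 14 + 32 = 46°C
Mismatches (positions where the bases are not complementary): 2 (at positions 6, 14)
Effective Tm = 46 − 2×6 = 46 − 12 = 34°C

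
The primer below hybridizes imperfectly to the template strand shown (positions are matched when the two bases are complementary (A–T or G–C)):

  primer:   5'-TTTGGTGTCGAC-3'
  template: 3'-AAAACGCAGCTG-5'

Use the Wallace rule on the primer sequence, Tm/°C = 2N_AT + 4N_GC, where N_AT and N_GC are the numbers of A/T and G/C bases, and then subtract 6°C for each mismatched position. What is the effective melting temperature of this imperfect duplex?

24°C

Primer base counts: A=1, T=5, G=4, C=2 → A+T=6, G+C=6
Perfect-match Tm = 2(6) + 4(6) = 12 + 24 = 36°C
Mismatches (positions where the bases are not complementary): 2 (at positions 4, 6)
Effective Tm = 36 − 2×6 = 36 − 12 = 24°C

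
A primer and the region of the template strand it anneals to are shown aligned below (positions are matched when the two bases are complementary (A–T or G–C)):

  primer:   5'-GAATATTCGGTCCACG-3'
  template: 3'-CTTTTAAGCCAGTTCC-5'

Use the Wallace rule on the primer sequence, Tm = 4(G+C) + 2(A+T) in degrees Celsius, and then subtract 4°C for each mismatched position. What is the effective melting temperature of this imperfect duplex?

Primer base counts: A=4, T=4, G=4, C=4 → A+T=8, G+C=8
Perfect-match Tm = 2(8) + 4(8) = 16 + 32 = 48°C
Mismatches (positions where the bases are not complementary): 3 (at positions 4, 13, 15)
Effective Tm = 48 − 3×4 = 48 − 12 = 36°C

36°C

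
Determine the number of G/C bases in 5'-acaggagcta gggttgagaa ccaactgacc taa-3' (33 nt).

Base counts: C=7, T=5, G=9, A=12
G+C = 9 + 7 = 16

16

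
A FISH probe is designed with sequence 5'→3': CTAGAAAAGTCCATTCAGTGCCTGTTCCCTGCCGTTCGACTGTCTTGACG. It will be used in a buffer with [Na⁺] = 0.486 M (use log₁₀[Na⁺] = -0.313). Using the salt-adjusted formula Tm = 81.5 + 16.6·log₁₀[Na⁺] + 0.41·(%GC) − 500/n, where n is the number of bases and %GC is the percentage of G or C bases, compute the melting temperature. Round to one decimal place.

Length n = 50. Counting bases: C=15, T=15, A=9, G=11
G+C = 26, so %GC = 26/50 × 100 = 52%
Salt term: 16.6 × (-0.313) = -5.196
GC term: 0.41 × 52 = 21.32; length term: −500/50 = −10
Tm = 81.5 + (-5.196) + 21.32 − 10 = 87.624 → 87.6°C

87.6°C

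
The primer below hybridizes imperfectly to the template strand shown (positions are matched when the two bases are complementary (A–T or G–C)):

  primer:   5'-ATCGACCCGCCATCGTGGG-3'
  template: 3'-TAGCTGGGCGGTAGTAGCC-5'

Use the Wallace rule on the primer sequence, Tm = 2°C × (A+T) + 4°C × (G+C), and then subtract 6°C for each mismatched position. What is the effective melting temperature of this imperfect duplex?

52°C

Primer base counts: A=3, T=3, G=6, C=7 → A+T=6, G+C=13
Perfect-match Tm = 2(6) + 4(13) = 12 + 52 = 64°C
Mismatches (positions where the bases are not complementary): 2 (at positions 15, 17)
Effective Tm = 64 − 2×6 = 64 − 12 = 52°C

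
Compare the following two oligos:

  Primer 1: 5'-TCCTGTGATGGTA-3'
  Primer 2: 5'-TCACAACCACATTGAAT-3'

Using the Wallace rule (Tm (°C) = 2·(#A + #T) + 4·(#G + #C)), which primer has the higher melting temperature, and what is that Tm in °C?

Primer 2, 46°C

Primer 1: A+T=7, G+C=6 → Tm = 2(7)+4(6) = 38°C
Primer 2: A+T=11, G+C=6 → Tm = 2(11)+4(6) = 46°C
38°C vs 46°C → primer 2 is higher.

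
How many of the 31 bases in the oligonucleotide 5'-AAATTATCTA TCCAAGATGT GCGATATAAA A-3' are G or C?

Counting bases: G=4, A=14, C=4, T=9
G+C = 4 + 4 = 8

8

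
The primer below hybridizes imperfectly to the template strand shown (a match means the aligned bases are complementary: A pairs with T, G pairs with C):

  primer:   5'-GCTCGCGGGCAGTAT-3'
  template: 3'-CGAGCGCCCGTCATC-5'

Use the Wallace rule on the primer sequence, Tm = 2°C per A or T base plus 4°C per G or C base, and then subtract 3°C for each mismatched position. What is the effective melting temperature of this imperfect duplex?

Primer base counts: A=2, T=3, G=6, C=4 → A+T=5, G+C=10
Perfect-match Tm = 2(5) + 4(10) = 10 + 40 = 50°C
Mismatches (positions where the bases are not complementary): 1 (at position 15)
Effective Tm = 50 − 1×3 = 50 − 3 = 47°C

47°C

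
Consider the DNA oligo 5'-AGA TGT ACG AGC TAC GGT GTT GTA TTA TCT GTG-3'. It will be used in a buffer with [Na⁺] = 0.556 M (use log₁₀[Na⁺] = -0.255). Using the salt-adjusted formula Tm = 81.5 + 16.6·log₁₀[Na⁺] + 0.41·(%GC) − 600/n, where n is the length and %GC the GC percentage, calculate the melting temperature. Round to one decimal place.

Length n = 33. Base counts: T=12, A=7, C=4, G=10
G+C = 14, so %GC = 14/33 × 100 = 42.424%
Salt term: 16.6 × (-0.255) = -4.233
GC term: 0.41 × 42.424 = 17.394; length term: −600/33 = −18.182
Tm = 81.5 + (-4.233) + 17.394 − 18.182 = 76.479 → 76.5°C

76.5°C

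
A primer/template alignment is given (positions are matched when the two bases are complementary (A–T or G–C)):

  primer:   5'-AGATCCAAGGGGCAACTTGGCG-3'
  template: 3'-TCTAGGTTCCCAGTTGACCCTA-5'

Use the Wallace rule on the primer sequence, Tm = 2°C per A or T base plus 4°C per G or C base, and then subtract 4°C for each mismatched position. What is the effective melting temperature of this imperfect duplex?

54°C

Primer base counts: A=6, T=3, G=8, C=5 → A+T=9, G+C=13
Perfect-match Tm = 2(9) + 4(13) = 18 + 52 = 70°C
Mismatches (positions where the bases are not complementary): 4 (at positions 12, 18, 21, 22)
Effective Tm = 70 − 4×4 = 70 − 16 = 54°C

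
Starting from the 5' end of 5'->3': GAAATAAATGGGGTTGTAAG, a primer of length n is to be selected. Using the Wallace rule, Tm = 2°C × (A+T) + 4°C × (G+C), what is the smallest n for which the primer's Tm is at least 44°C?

First 15 bases: GAAATAAATGGGGTT → Tm = 40°C (< 44°C)
First 16 bases: GAAATAAATGGGGTTG → Tm = 44°C (≥ 44°C)
Each additional base adds 2°C (A/T) or 4°C (G/C), so Tm is non-decreasing in n; n = 16 is the first length to reach 44°C.

n = 16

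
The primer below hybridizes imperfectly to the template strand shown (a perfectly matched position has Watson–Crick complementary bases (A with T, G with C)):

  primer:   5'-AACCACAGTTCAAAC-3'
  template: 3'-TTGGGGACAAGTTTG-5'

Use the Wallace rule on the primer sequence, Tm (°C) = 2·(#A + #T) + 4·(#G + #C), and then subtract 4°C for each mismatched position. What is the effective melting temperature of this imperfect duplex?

34°C

Primer base counts: A=7, T=2, G=1, C=5 → A+T=9, G+C=6
Perfect-match Tm = 2(9) + 4(6) = 18 + 24 = 42°C
Mismatches (positions where the bases are not complementary): 2 (at positions 5, 7)
Effective Tm = 42 − 2×4 = 42 − 8 = 34°C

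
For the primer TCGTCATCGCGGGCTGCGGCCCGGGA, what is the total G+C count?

20

Counting bases: G=11, C=9, A=2, T=4
Total G or C: 11 + 9 = 20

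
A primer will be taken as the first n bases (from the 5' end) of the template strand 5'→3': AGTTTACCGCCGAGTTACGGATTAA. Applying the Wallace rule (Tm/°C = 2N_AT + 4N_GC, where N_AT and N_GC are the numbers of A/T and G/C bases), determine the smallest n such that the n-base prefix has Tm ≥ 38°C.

n = 12

First 11 bases: AGTTTACCGCC → Tm = 34°C (< 38°C)
First 12 bases: AGTTTACCGCCG → Tm = 38°C (≥ 38°C)
Since every base adds ≥2°C, Tm only increases with n, so the threshold is first crossed at n = 12.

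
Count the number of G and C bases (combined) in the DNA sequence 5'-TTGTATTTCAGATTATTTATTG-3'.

Scanning the sequence gives G=3, A=5, C=1, T=13.
G+C = 3 + 1 = 4

4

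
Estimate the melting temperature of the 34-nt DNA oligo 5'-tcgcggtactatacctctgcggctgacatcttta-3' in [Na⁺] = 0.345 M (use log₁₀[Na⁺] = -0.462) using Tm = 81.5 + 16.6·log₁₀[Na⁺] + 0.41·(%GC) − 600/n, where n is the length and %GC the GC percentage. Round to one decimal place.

76.7°C

Length n = 34. Base counts: C=10, A=6, G=7, T=11
G+C = 17, so %GC = 17/34 × 100 = 50%
Salt term: 16.6 × (-0.462) = -7.669
GC term: 0.41 × 50 = 20.5; length term: −600/34 = −17.647
Tm = 81.5 + (-7.669) + 20.5 − 17.647 = 76.684 → 76.7°C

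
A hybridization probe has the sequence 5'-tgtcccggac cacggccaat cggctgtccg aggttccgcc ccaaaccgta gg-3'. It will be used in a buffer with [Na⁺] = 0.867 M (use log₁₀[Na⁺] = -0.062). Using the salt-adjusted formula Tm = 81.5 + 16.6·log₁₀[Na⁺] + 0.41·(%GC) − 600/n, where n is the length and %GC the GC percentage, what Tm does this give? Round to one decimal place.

96.5°C

Length n = 52. Counting bases: A=9, G=15, T=8, C=20
G+C = 35, so %GC = 35/52 × 100 = 67.308%
Salt term: 16.6 × (-0.062) = -1.029
GC term: 0.41 × 67.308 = 27.596; length term: −600/52 = −11.538
Tm = 81.5 + (-1.029) + 27.596 − 11.538 = 96.529 → 96.5°C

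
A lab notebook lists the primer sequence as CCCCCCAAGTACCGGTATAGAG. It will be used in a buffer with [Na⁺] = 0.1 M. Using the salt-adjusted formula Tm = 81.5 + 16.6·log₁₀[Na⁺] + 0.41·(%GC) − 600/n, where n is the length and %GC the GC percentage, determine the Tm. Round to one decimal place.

61.9°C

Length n = 22. Counting bases: G=5, A=6, T=3, C=8
G+C = 13, so %GC = 13/22 × 100 = 59.091%
Salt term: 16.6 × (-1) = -16.6
GC term: 0.41 × 59.091 = 24.227; length term: −600/22 = −27.273
Tm = 81.5 + (-16.6) + 24.227 − 27.273 = 61.854 → 61.9°C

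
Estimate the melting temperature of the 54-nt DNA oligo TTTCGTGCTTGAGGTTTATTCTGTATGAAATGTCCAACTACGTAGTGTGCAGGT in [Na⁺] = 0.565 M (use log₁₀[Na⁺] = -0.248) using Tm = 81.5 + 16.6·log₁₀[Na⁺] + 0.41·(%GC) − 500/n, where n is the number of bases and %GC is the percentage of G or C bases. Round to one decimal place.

Length n = 54. Scanning the sequence gives G=14, T=21, A=11, C=8.
G+C = 22, so %GC = 22/54 × 100 = 40.741%
Salt term: 16.6 × (-0.248) = -4.117
GC term: 0.41 × 40.741 = 16.704; length term: −500/54 = −9.259
Tm = 81.5 + (-4.117) + 16.704 − 9.259 = 84.828 → 84.8°C

84.8°C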